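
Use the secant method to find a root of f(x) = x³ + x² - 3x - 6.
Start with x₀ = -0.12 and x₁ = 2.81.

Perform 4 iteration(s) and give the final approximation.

f(x) = x³ + x² - 3x - 6
x₀ = -0.12, x₁ = 2.81

Secant formula: x_{n+1} = x_n - f(x_n)(x_n - x_{n-1})/(f(x_n) - f(x_{n-1}))

Iteration 1:
  f(-0.120000) = -5.627328
  f(2.810000) = 15.654141
  x_2 = 2.810000 - 15.654141×(2.810000 - (-0.120000))/(15.654141 - (-5.627328))
       = 0.654762
Iteration 2:
  f(2.810000) = 15.654141
  f(0.654762) = -7.254868
  x_3 = 0.654762 - (-7.254868)×(0.654762 - 2.810000)/(-7.254868 - 15.654141)
       = 1.337287
Iteration 3:
  f(0.654762) = -7.254868
  f(1.337287) = -5.832007
  x_4 = 1.337287 - (-5.832007)×(1.337287 - 0.654762)/(-5.832007 - (-7.254868))
       = 4.134812
Iteration 4:
  f(1.337287) = -5.832007
  f(4.134812) = 69.383770
  x_5 = 4.134812 - 69.383770×(4.134812 - 1.337287)/(69.383770 - (-5.832007))
       = 1.554198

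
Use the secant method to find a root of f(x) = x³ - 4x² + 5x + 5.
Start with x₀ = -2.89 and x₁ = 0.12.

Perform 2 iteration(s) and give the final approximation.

f(x) = x³ - 4x² + 5x + 5
x₀ = -2.89, x₁ = 0.12

Secant formula: x_{n+1} = x_n - f(x_n)(x_n - x_{n-1})/(f(x_n) - f(x_{n-1}))

Iteration 1:
  f(-2.890000) = -66.995969
  f(0.120000) = 5.544128
  x_2 = 0.120000 - 5.544128×(0.120000 - (-2.890000))/(5.544128 - (-66.995969))
       = -0.110050
Iteration 2:
  f(0.120000) = 5.544128
  f(-0.110050) = 4.399975
  x_3 = -0.110050 - 4.399975×(-0.110050 - 0.120000)/(4.399975 - 5.544128)
       = -0.994733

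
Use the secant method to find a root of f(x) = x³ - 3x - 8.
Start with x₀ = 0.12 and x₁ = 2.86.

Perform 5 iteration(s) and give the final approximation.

f(x) = x³ - 3x - 8
x₀ = 0.12, x₁ = 2.86

Secant formula: x_{n+1} = x_n - f(x_n)(x_n - x_{n-1})/(f(x_n) - f(x_{n-1}))

Iteration 1:
  f(0.120000) = -8.358272
  f(2.860000) = 6.813656
  x_2 = 2.860000 - 6.813656×(2.860000 - 0.120000)/(6.813656 - (-8.358272))
       = 1.629476
Iteration 2:
  f(2.860000) = 6.813656
  f(1.629476) = -8.561855
  x_3 = 1.629476 - (-8.561855)×(1.629476 - 2.860000)/(-8.561855 - 6.813656)
       = 2.314694
Iteration 3:
  f(1.629476) = -8.561855
  f(2.314694) = -2.542401
  x_4 = 2.314694 - (-2.542401)×(2.314694 - 1.629476)/(-2.542401 - (-8.561855))
       = 2.604105
Iteration 4:
  f(2.314694) = -2.542401
  f(2.604105) = 1.847061
  x_5 = 2.604105 - 1.847061×(2.604105 - 2.314694)/(1.847061 - (-2.542401))
       = 2.482322
Iteration 5:
  f(2.604105) = 1.847061
  f(2.482322) = -0.151088
  x_6 = 2.482322 - (-0.151088)×(2.482322 - 2.604105)/(-0.151088 - 1.847061)
       = 2.491531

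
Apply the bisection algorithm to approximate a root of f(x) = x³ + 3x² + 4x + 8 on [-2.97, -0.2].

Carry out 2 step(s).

f(x) = x³ + 3x² + 4x + 8
Initial interval: [-2.97, -0.2]

Iteration 1:
  c_1 = (-2.970000 + (-0.200000))/2 = -1.585000
  f(c_1) = f(-1.585000) = 5.214798
  f(a) × f(c) < 0, new interval: [-2.970000, -1.585000]
Iteration 2:
  c_2 = (-2.970000 + (-1.585000))/2 = -2.277500
  f(c_2) = f(-2.277500) = 2.637612
  f(a) × f(c) < 0, new interval: [-2.970000, -2.277500]

After 2 iteration(s), the approximation is c_2 = -2.277500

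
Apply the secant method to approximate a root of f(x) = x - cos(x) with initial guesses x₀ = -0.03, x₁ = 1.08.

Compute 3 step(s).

f(x) = x - cos(x)
x₀ = -0.03, x₁ = 1.08

Secant formula: x_{n+1} = x_n - f(x_n)(x_n - x_{n-1})/(f(x_n) - f(x_{n-1}))

Iteration 1:
  f(-0.030000) = -1.029550
  f(1.080000) = 0.608672
  x_2 = 1.080000 - 0.608672×(1.080000 - (-0.030000))/(0.608672 - (-1.029550))
       = 0.667586
Iteration 2:
  f(1.080000) = 0.608672
  f(0.667586) = -0.117732
  x_3 = 0.667586 - (-0.117732)×(0.667586 - 1.080000)/(-0.117732 - 0.608672)
       = 0.734428
Iteration 3:
  f(0.667586) = -0.117732
  f(0.734428) = -0.007786
  x_4 = 0.734428 - (-0.007786)×(0.734428 - 0.667586)/(-0.007786 - (-0.117732))
       = 0.739162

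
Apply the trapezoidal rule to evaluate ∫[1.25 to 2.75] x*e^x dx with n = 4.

f(x) = x*e^x
a = 1.25, b = 2.75, n = 4
h = (b - a)/n = 0.375000

Trapezoidal rule: (h/2)[f(x₀) + 2f(x₁) + 2f(x₂) + ... + f(xₙ)]

x_0 = 1.2500, f(x_0) = 4.362929, coefficient = 1
x_1 = 1.6250, f(x_1) = 8.252431, coefficient = 2
x_2 = 2.0000, f(x_2) = 14.778112, coefficient = 2
x_3 = 2.3750, f(x_3) = 25.533656, coefficient = 2
x_4 = 2.7500, f(x_4) = 43.017238, coefficient = 1

I ≈ (0.375000/2) × 144.508565 = 27.095356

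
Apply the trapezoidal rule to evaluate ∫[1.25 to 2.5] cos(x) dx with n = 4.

f(x) = cos(x)
a = 1.25, b = 2.5, n = 4
h = (b - a)/n = 0.312500

Trapezoidal rule: (h/2)[f(x₀) + 2f(x₁) + 2f(x₂) + ... + f(xₙ)]

x_0 = 1.2500, f(x_0) = 0.315322, coefficient = 1
x_1 = 1.5625, f(x_1) = 0.008296, coefficient = 2
x_2 = 1.8750, f(x_2) = -0.299534, coefficient = 2
x_3 = 2.1875, f(x_3) = -0.578349, coefficient = 2
x_4 = 2.5000, f(x_4) = -0.801144, coefficient = 1

I ≈ (0.312500/2) × -2.224994 = -0.347655
Exact value: -0.350512
Error: 0.002857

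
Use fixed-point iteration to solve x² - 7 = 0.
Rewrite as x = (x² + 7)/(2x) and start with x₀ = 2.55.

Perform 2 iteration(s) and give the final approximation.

Equation: x² - 7 = 0
Fixed-point form: x = (x² + 7)/(2x)
x₀ = 2.55

x_1 = g(2.550000) = 2.647549
x_2 = g(2.647549) = 2.645752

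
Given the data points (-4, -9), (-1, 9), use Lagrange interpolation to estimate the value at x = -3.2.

Lagrange interpolation formula:
P(x) = Σ yᵢ × Lᵢ(x)
where Lᵢ(x) = Π_{j≠i} (x - xⱼ)/(xᵢ - xⱼ)

L_0(-3.2) = (-3.2 - (-1))/(-4 - (-1)) = 0.733333
L_1(-3.2) = (-3.2 - (-4))/(-1 - (-4)) = 0.266667

P(-3.2) = (-9)×L_0(-3.2) + 9×L_1(-3.2)
P(-3.2) = -4.200000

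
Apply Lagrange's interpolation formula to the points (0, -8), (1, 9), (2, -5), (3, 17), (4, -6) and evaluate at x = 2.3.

Lagrange interpolation formula:
P(x) = Σ yᵢ × Lᵢ(x)
where Lᵢ(x) = Π_{j≠i} (x - xⱼ)/(xᵢ - xⱼ)

L_0(2.3) = (2.3 - 1)/(0 - 1) × (2.3 - 2)/(0 - 2) × (2.3 - 3)/(0 - 3) × (2.3 - 4)/(0 - 4) = 0.019337
L_1(2.3) = (2.3 - 0)/(1 - 0) × (2.3 - 2)/(1 - 2) × (2.3 - 3)/(1 - 3) × (2.3 - 4)/(1 - 4) = -0.136850
L_2(2.3) = (2.3 - 0)/(2 - 0) × (2.3 - 1)/(2 - 1) × (2.3 - 3)/(2 - 3) × (2.3 - 4)/(2 - 4) = 0.889525
L_3(2.3) = (2.3 - 0)/(3 - 0) × (2.3 - 1)/(3 - 1) × (2.3 - 2)/(3 - 2) × (2.3 - 4)/(3 - 4) = 0.254150
L_4(2.3) = (2.3 - 0)/(4 - 0) × (2.3 - 1)/(4 - 1) × (2.3 - 2)/(4 - 2) × (2.3 - 3)/(4 - 3) = -0.026162

P(2.3) = (-8)×L_0(2.3) + 9×L_1(2.3) + (-5)×L_2(2.3) + 17×L_3(2.3) + (-6)×L_4(2.3)
P(2.3) = -1.356450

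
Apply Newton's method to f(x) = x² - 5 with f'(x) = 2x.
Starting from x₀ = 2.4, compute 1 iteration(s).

f(x) = x² - 5
f'(x) = 2x
x₀ = 2.4

Newton-Raphson formula: x_{n+1} = x_n - f(x_n)/f'(x_n)

Iteration 1:
  f(2.400000) = 0.760000
  f'(2.400000) = 4.800000
  x_1 = 2.400000 - 0.760000/4.800000 = 2.241667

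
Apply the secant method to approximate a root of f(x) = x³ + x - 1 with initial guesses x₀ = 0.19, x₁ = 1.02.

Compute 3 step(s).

f(x) = x³ + x - 1
x₀ = 0.19, x₁ = 1.02

Secant formula: x_{n+1} = x_n - f(x_n)(x_n - x_{n-1})/(f(x_n) - f(x_{n-1}))

Iteration 1:
  f(0.190000) = -0.803141
  f(1.020000) = 1.081208
  x_2 = 1.020000 - 1.081208×(1.020000 - 0.190000)/(1.081208 - (-0.803141))
       = 0.543760
Iteration 2:
  f(1.020000) = 1.081208
  f(0.543760) = -0.295464
  x_3 = 0.543760 - (-0.295464)×(0.543760 - 1.020000)/(-0.295464 - 1.081208)
       = 0.645971
Iteration 3:
  f(0.543760) = -0.295464
  f(0.645971) = -0.084478
  x_4 = 0.645971 - (-0.084478)×(0.645971 - 0.543760)/(-0.084478 - (-0.295464))
       = 0.686897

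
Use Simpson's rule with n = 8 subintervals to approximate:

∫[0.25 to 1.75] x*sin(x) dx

f(x) = x*sin(x)
a = 0.25, b = 1.75, n = 8
h = (b - a)/n = 0.187500

Simpson's rule: (h/3)[f(x₀) + 4f(x₁) + 2f(x₂) + ... + f(xₙ)]

x_0 = 0.2500, f(x_0) = 0.061851, coefficient = 1
x_1 = 0.4375, f(x_1) = 0.185358, coefficient = 4
x_2 = 0.6250, f(x_2) = 0.365686, coefficient = 2
x_3 = 0.8125, f(x_3) = 0.589882, coefficient = 4
x_4 = 1.0000, f(x_4) = 0.841471, coefficient = 2
x_5 = 1.1875, f(x_5) = 1.101331, coefficient = 4
x_6 = 1.3750, f(x_6) = 1.348728, coefficient = 2
x_7 = 1.5625, f(x_7) = 1.562446, coefficient = 4
x_8 = 1.7500, f(x_8) = 1.721975, coefficient = 1

I ≈ (0.187500/3) × 20.651668 = 1.290729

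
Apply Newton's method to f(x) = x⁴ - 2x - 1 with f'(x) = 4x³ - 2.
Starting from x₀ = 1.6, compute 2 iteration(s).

f(x) = x⁴ - 2x - 1
f'(x) = 4x³ - 2
x₀ = 1.6

Newton-Raphson formula: x_{n+1} = x_n - f(x_n)/f'(x_n)

Iteration 1:
  f(1.600000) = 2.353600
  f'(1.600000) = 14.384000
  x_1 = 1.600000 - 2.353600/14.384000 = 1.436374
Iteration 2:
  f(1.436374) = 0.383921
  f'(1.436374) = 9.853930
  x_2 = 1.436374 - 0.383921/9.853930 = 1.397413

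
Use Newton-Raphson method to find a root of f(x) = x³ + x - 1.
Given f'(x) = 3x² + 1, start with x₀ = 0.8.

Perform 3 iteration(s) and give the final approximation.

f(x) = x³ + x - 1
f'(x) = 3x² + 1
x₀ = 0.8

Newton-Raphson formula: x_{n+1} = x_n - f(x_n)/f'(x_n)

Iteration 1:
  f(0.800000) = 0.312000
  f'(0.800000) = 2.920000
  x_1 = 0.800000 - 0.312000/2.920000 = 0.693151
Iteration 2:
  f(0.693151) = 0.026180
  f'(0.693151) = 2.441374
  x_2 = 0.693151 - 0.026180/2.441374 = 0.682427
Iteration 3:
  f(0.682427) = 0.000238
  f'(0.682427) = 2.397120
  x_3 = 0.682427 - 0.000238/2.397120 = 0.682328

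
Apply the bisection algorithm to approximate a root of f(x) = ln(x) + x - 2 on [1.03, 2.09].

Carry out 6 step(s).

f(x) = ln(x) + x - 2
Initial interval: [1.03, 2.09]

Iteration 1:
  c_1 = (1.030000 + 2.090000)/2 = 1.560000
  f(c_1) = f(1.560000) = 0.004686
  f(a) × f(c) < 0, new interval: [1.030000, 1.560000]
Iteration 2:
  c_2 = (1.030000 + 1.560000)/2 = 1.295000
  f(c_2) = f(1.295000) = -0.446489
  f(a) × f(c) ≥ 0, new interval: [1.295000, 1.560000]
Iteration 3:
  c_3 = (1.295000 + 1.560000)/2 = 1.427500
  f(c_3) = f(1.427500) = -0.216575
  f(a) × f(c) ≥ 0, new interval: [1.427500, 1.560000]
Iteration 4:
  c_4 = (1.427500 + 1.560000)/2 = 1.493750
  f(c_4) = f(1.493750) = -0.104960
  f(a) × f(c) ≥ 0, new interval: [1.493750, 1.560000]
Iteration 5:
  c_5 = (1.493750 + 1.560000)/2 = 1.526875
  f(c_5) = f(1.526875) = -0.049902
  f(a) × f(c) ≥ 0, new interval: [1.526875, 1.560000]
Iteration 6:
  c_6 = (1.526875 + 1.560000)/2 = 1.543438
  f(c_6) = f(1.543438) = -0.022550
  f(a) × f(c) ≥ 0, new interval: [1.543438, 1.560000]

After 6 iteration(s), the approximation is c_6 = 1.543438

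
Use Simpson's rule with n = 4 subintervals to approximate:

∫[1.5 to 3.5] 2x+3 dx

f(x) = 2x+3
a = 1.5, b = 3.5, n = 4
h = (b - a)/n = 0.500000

Simpson's rule: (h/3)[f(x₀) + 4f(x₁) + 2f(x₂) + ... + f(xₙ)]

x_0 = 1.5000, f(x_0) = 6.000000, coefficient = 1
x_1 = 2.0000, f(x_1) = 7.000000, coefficient = 4
x_2 = 2.5000, f(x_2) = 8.000000, coefficient = 2
x_3 = 3.0000, f(x_3) = 9.000000, coefficient = 4
x_4 = 3.5000, f(x_4) = 10.000000, coefficient = 1

I ≈ (0.500000/3) × 96.000000 = 16.000000
Exact value: 16.000000
Error: 0.000000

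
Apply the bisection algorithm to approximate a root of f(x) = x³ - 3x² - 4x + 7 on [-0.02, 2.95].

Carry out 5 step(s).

f(x) = x³ - 3x² - 4x + 7
Initial interval: [-0.02, 2.95]

Iteration 1:
  c_1 = (-0.020000 + 2.950000)/2 = 1.465000
  f(c_1) = f(1.465000) = -2.154455
  f(a) × f(c) < 0, new interval: [-0.020000, 1.465000]
Iteration 2:
  c_2 = (-0.020000 + 1.465000)/2 = 0.722500
  f(c_2) = f(0.722500) = 2.921131
  f(a) × f(c) ≥ 0, new interval: [0.722500, 1.465000]
Iteration 3:
  c_3 = (0.722500 + 1.465000)/2 = 1.093750
  f(c_3) = f(1.093750) = 0.344574
  f(a) × f(c) ≥ 0, new interval: [1.093750, 1.465000]
Iteration 4:
  c_4 = (1.093750 + 1.465000)/2 = 1.279375
  f(c_4) = f(1.279375) = -0.933820
  f(a) × f(c) < 0, new interval: [1.093750, 1.279375]
Iteration 5:
  c_5 = (1.093750 + 1.279375)/2 = 1.186562
  f(c_5) = f(1.186562) = -0.299444
  f(a) × f(c) < 0, new interval: [1.093750, 1.186562]

After 5 iteration(s), the approximation is c_5 = 1.186562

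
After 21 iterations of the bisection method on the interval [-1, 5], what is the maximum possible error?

Bisection error bound: |error| ≤ (b-a)/2^n
|error| ≤ (5 - (-1))/2^21 = 6/2^21
|error| ≤ 0.0000028610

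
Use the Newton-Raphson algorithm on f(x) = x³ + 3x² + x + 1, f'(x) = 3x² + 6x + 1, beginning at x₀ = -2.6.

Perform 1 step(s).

f(x) = x³ + 3x² + x + 1
f'(x) = 3x² + 6x + 1
x₀ = -2.6

Newton-Raphson formula: x_{n+1} = x_n - f(x_n)/f'(x_n)

Iteration 1:
  f(-2.600000) = 1.104000
  f'(-2.600000) = 5.680000
  x_1 = -2.600000 - 1.104000/5.680000 = -2.794366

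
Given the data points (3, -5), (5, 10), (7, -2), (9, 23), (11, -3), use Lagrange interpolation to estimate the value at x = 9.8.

Lagrange interpolation formula:
P(x) = Σ yᵢ × Lᵢ(x)
where Lᵢ(x) = Π_{j≠i} (x - xⱼ)/(xᵢ - xⱼ)

L_0(9.8) = (9.8 - 5)/(3 - 5) × (9.8 - 7)/(3 - 7) × (9.8 - 9)/(3 - 9) × (9.8 - 11)/(3 - 11) = -0.033600
L_1(9.8) = (9.8 - 3)/(5 - 3) × (9.8 - 7)/(5 - 7) × (9.8 - 9)/(5 - 9) × (9.8 - 11)/(5 - 11) = 0.190400
L_2(9.8) = (9.8 - 3)/(7 - 3) × (9.8 - 5)/(7 - 5) × (9.8 - 9)/(7 - 9) × (9.8 - 11)/(7 - 11) = -0.489600
L_3(9.8) = (9.8 - 3)/(9 - 3) × (9.8 - 5)/(9 - 5) × (9.8 - 7)/(9 - 7) × (9.8 - 11)/(9 - 11) = 1.142400
L_4(9.8) = (9.8 - 3)/(11 - 3) × (9.8 - 5)/(11 - 5) × (9.8 - 7)/(11 - 7) × (9.8 - 9)/(11 - 9) = 0.190400

P(9.8) = (-5)×L_0(9.8) + 10×L_1(9.8) + (-2)×L_2(9.8) + 23×L_3(9.8) + (-3)×L_4(9.8)
P(9.8) = 28.755200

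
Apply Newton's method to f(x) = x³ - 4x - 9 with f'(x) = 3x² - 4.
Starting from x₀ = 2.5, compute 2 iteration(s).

f(x) = x³ - 4x - 9
f'(x) = 3x² - 4
x₀ = 2.5

Newton-Raphson formula: x_{n+1} = x_n - f(x_n)/f'(x_n)

Iteration 1:
  f(2.500000) = -3.375000
  f'(2.500000) = 14.750000
  x_1 = 2.500000 - (-3.375000)/14.750000 = 2.728814
Iteration 2:
  f(2.728814) = 0.404647
  f'(2.728814) = 18.339270
  x_2 = 2.728814 - 0.404647/18.339270 = 2.706749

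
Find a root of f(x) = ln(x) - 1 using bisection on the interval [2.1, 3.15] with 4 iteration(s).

f(x) = ln(x) - 1
Initial interval: [2.1, 3.15]

Iteration 1:
  c_1 = (2.100000 + 3.150000)/2 = 2.625000
  f(c_1) = f(2.625000) = -0.034919
  f(a) × f(c) ≥ 0, new interval: [2.625000, 3.150000]
Iteration 2:
  c_2 = (2.625000 + 3.150000)/2 = 2.887500
  f(c_2) = f(2.887500) = 0.060391
  f(a) × f(c) < 0, new interval: [2.625000, 2.887500]
Iteration 3:
  c_3 = (2.625000 + 2.887500)/2 = 2.756250
  f(c_3) = f(2.756250) = 0.013871
  f(a) × f(c) < 0, new interval: [2.625000, 2.756250]
Iteration 4:
  c_4 = (2.625000 + 2.756250)/2 = 2.690625
  f(c_4) = f(2.690625) = -0.010226
  f(a) × f(c) ≥ 0, new interval: [2.690625, 2.756250]

After 4 iteration(s), the approximation is c_4 = 2.690625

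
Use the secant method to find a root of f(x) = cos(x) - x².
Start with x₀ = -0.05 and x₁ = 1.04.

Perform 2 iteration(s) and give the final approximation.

f(x) = cos(x) - x²
x₀ = -0.05, x₁ = 1.04

Secant formula: x_{n+1} = x_n - f(x_n)(x_n - x_{n-1})/(f(x_n) - f(x_{n-1}))

Iteration 1:
  f(-0.050000) = 0.996250
  f(1.040000) = -0.575380
  x_2 = 1.040000 - (-0.575380)×(1.040000 - (-0.050000))/(-0.575380 - 0.996250)
       = 0.640947
Iteration 2:
  f(1.040000) = -0.575380
  f(0.640947) = 0.390717
  x_3 = 0.640947 - 0.390717×(0.640947 - 1.040000)/(0.390717 - (-0.575380))
       = 0.802335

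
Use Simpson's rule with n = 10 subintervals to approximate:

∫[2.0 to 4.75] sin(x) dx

f(x) = sin(x)
a = 2.0, b = 4.75, n = 10
h = (b - a)/n = 0.275000

Simpson's rule: (h/3)[f(x₀) + 4f(x₁) + 2f(x₂) + ... + f(xₙ)]

x_0 = 2.0000, f(x_0) = 0.909297, coefficient = 1
x_1 = 2.2750, f(x_1) = 0.762127, coefficient = 4
x_2 = 2.5500, f(x_2) = 0.557684, coefficient = 2
x_3 = 2.8250, f(x_3) = 0.311330, coefficient = 4
x_4 = 3.1000, f(x_4) = 0.041581, coefficient = 2
x_5 = 3.3750, f(x_5) = -0.231294, coefficient = 4
x_6 = 3.6500, f(x_6) = -0.486787, coefficient = 2
x_7 = 3.9250, f(x_7) = -0.705698, coefficient = 4
x_8 = 4.2000, f(x_8) = -0.871576, coefficient = 2
x_9 = 4.4750, f(x_9) = -0.971955, coefficient = 4
x_10 = 4.7500, f(x_10) = -0.999293, coefficient = 1

I ≈ (0.275000/3) × -4.950148 = -0.453764
Exact value: -0.453749
Error: 0.000015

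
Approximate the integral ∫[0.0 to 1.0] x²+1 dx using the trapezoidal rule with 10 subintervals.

f(x) = x²+1
a = 0.0, b = 1.0, n = 10
h = (b - a)/n = 0.100000

Trapezoidal rule: (h/2)[f(x₀) + 2f(x₁) + 2f(x₂) + ... + f(xₙ)]

x_0 = 0.0000, f(x_0) = 1.000000, coefficient = 1
x_1 = 0.1000, f(x_1) = 1.010000, coefficient = 2
x_2 = 0.2000, f(x_2) = 1.040000, coefficient = 2
x_3 = 0.3000, f(x_3) = 1.090000, coefficient = 2
x_4 = 0.4000, f(x_4) = 1.160000, coefficient = 2
x_5 = 0.5000, f(x_5) = 1.250000, coefficient = 2
x_6 = 0.6000, f(x_6) = 1.360000, coefficient = 2
x_7 = 0.7000, f(x_7) = 1.490000, coefficient = 2
x_8 = 0.8000, f(x_8) = 1.640000, coefficient = 2
x_9 = 0.9000, f(x_9) = 1.810000, coefficient = 2
x_10 = 1.0000, f(x_10) = 2.000000, coefficient = 1

I ≈ (0.100000/2) × 26.700000 = 1.335000
Exact value: 1.333333
Error: 0.001667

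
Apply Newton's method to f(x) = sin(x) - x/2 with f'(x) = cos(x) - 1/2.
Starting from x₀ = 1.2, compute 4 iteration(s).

f(x) = sin(x) - x/2
f'(x) = cos(x) - 1/2
x₀ = 1.2

Newton-Raphson formula: x_{n+1} = x_n - f(x_n)/f'(x_n)

Iteration 1:
  f(1.200000) = 0.332039
  f'(1.200000) = -0.137642
  x_1 = 1.200000 - 0.332039/(-0.137642) = 3.612334
Iteration 2:
  f(3.612334) = -2.259714
  f'(3.612334) = -1.391232
  x_2 = 3.612334 - (-2.259714)/(-1.391232) = 1.988080
Iteration 3:
  f(1.988080) = -0.079847
  f'(1.988080) = -0.905279
  x_3 = 1.988080 - (-0.079847)/(-0.905279) = 1.899879
Iteration 4:
  f(1.899879) = -0.003600
  f'(1.899879) = -0.823175
  x_4 = 1.899879 - (-0.003600)/(-0.823175) = 1.895505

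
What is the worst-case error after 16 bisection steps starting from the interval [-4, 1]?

Bisection error bound: |error| ≤ (b-a)/2^n
|error| ≤ (1 - (-4))/2^16 = 5/2^16
|error| ≤ 0.0000762939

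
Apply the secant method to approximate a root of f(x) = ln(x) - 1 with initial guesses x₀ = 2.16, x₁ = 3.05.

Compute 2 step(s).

f(x) = ln(x) - 1
x₀ = 2.16, x₁ = 3.05

Secant formula: x_{n+1} = x_n - f(x_n)(x_n - x_{n-1})/(f(x_n) - f(x_{n-1}))

Iteration 1:
  f(2.160000) = -0.229892
  f(3.050000) = 0.115142
  x_2 = 3.050000 - 0.115142×(3.050000 - 2.160000)/(0.115142 - (-0.229892))
       = 2.752997
Iteration 2:
  f(3.050000) = 0.115142
  f(2.752997) = 0.012690
  x_3 = 2.752997 - 0.012690×(2.752997 - 3.050000)/(0.012690 - 0.115142)
       = 2.716209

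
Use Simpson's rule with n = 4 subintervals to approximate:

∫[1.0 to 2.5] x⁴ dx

f(x) = x⁴
a = 1.0, b = 2.5, n = 4
h = (b - a)/n = 0.375000

Simpson's rule: (h/3)[f(x₀) + 4f(x₁) + 2f(x₂) + ... + f(xₙ)]

x_0 = 1.0000, f(x_0) = 1.000000, coefficient = 1
x_1 = 1.3750, f(x_1) = 3.574463, coefficient = 4
x_2 = 1.7500, f(x_2) = 9.378906, coefficient = 2
x_3 = 2.1250, f(x_3) = 20.390869, coefficient = 4
x_4 = 2.5000, f(x_4) = 39.062500, coefficient = 1

I ≈ (0.375000/3) × 154.681641 = 19.335205
Exact value: 19.331250
Error: 0.003955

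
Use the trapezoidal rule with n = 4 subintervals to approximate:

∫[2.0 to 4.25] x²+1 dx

f(x) = x²+1
a = 2.0, b = 4.25, n = 4
h = (b - a)/n = 0.562500

Trapezoidal rule: (h/2)[f(x₀) + 2f(x₁) + 2f(x₂) + ... + f(xₙ)]

x_0 = 2.0000, f(x_0) = 5.000000, coefficient = 1
x_1 = 2.5625, f(x_1) = 7.566406, coefficient = 2
x_2 = 3.1250, f(x_2) = 10.765625, coefficient = 2
x_3 = 3.6875, f(x_3) = 14.597656, coefficient = 2
x_4 = 4.2500, f(x_4) = 19.062500, coefficient = 1

I ≈ (0.562500/2) × 89.921875 = 25.290527
Exact value: 25.171875
Error: 0.118652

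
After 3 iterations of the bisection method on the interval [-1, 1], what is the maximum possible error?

Bisection error bound: |error| ≤ (b-a)/2^n
|error| ≤ (1 - (-1))/2^3 = 2/2^3
|error| ≤ 0.2500000000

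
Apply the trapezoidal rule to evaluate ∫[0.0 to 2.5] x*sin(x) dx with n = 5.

f(x) = x*sin(x)
a = 0.0, b = 2.5, n = 5
h = (b - a)/n = 0.500000

Trapezoidal rule: (h/2)[f(x₀) + 2f(x₁) + 2f(x₂) + ... + f(xₙ)]

x_0 = 0.0000, f(x_0) = 0.000000, coefficient = 1
x_1 = 0.5000, f(x_1) = 0.239713, coefficient = 2
x_2 = 1.0000, f(x_2) = 0.841471, coefficient = 2
x_3 = 1.5000, f(x_3) = 1.496242, coefficient = 2
x_4 = 2.0000, f(x_4) = 1.818595, coefficient = 2
x_5 = 2.5000, f(x_5) = 1.496180, coefficient = 1

I ≈ (0.500000/2) × 10.288223 = 2.572056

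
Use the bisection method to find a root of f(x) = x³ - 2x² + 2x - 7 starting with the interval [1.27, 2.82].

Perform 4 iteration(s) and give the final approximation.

f(x) = x³ - 2x² + 2x - 7
Initial interval: [1.27, 2.82]

Iteration 1:
  c_1 = (1.270000 + 2.820000)/2 = 2.045000
  f(c_1) = f(2.045000) = -2.721809
  f(a) × f(c) ≥ 0, new interval: [2.045000, 2.820000]
Iteration 2:
  c_2 = (2.045000 + 2.820000)/2 = 2.432500
  f(c_2) = f(2.432500) = 0.424127
  f(a) × f(c) < 0, new interval: [2.045000, 2.432500]
Iteration 3:
  c_3 = (2.045000 + 2.432500)/2 = 2.238750
  f(c_3) = f(2.238750) = -1.325885
  f(a) × f(c) ≥ 0, new interval: [2.238750, 2.432500]
Iteration 4:
  c_4 = (2.238750 + 2.432500)/2 = 2.335625
  f(c_4) = f(2.335625) = -0.497867
  f(a) × f(c) ≥ 0, new interval: [2.335625, 2.432500]

After 4 iteration(s), the approximation is c_4 = 2.335625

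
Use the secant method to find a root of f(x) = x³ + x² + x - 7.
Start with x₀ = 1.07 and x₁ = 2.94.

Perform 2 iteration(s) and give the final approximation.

f(x) = x³ + x² + x - 7
x₀ = 1.07, x₁ = 2.94

Secant formula: x_{n+1} = x_n - f(x_n)(x_n - x_{n-1})/(f(x_n) - f(x_{n-1}))

Iteration 1:
  f(1.070000) = -3.560057
  f(2.940000) = 29.995784
  x_2 = 2.940000 - 29.995784×(2.940000 - 1.070000)/(29.995784 - (-3.560057))
       = 1.268395
Iteration 2:
  f(2.940000) = 29.995784
  f(1.268395) = -2.082154
  x_3 = 1.268395 - (-2.082154)×(1.268395 - 2.940000)/(-2.082154 - 29.995784)
       = 1.376897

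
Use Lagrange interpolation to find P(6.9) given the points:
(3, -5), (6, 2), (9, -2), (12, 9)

Lagrange interpolation formula:
P(x) = Σ yᵢ × Lᵢ(x)
where Lᵢ(x) = Π_{j≠i} (x - xⱼ)/(xᵢ - xⱼ)

L_0(6.9) = (6.9 - 6)/(3 - 6) × (6.9 - 9)/(3 - 9) × (6.9 - 12)/(3 - 12) = -0.059500
L_1(6.9) = (6.9 - 3)/(6 - 3) × (6.9 - 9)/(6 - 9) × (6.9 - 12)/(6 - 12) = 0.773500
L_2(6.9) = (6.9 - 3)/(9 - 3) × (6.9 - 6)/(9 - 6) × (6.9 - 12)/(9 - 12) = 0.331500
L_3(6.9) = (6.9 - 3)/(12 - 3) × (6.9 - 6)/(12 - 6) × (6.9 - 9)/(12 - 9) = -0.045500

P(6.9) = (-5)×L_0(6.9) + 2×L_1(6.9) + (-2)×L_2(6.9) + 9×L_3(6.9)
P(6.9) = 0.772000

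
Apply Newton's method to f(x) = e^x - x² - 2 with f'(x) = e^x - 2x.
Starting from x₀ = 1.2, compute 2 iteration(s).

f(x) = e^x - x² - 2
f'(x) = e^x - 2x
x₀ = 1.2

Newton-Raphson formula: x_{n+1} = x_n - f(x_n)/f'(x_n)

Iteration 1:
  f(1.200000) = -0.119883
  f'(1.200000) = 0.920117
  x_1 = 1.200000 - (-0.119883)/0.920117 = 1.330291
Iteration 2:
  f(1.330291) = 0.012470
  f'(1.330291) = 1.121562
  x_2 = 1.330291 - 0.012470/1.121562 = 1.319173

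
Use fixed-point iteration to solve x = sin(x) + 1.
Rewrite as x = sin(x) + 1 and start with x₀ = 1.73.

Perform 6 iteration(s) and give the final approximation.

Equation: x = sin(x) + 1
Fixed-point form: x = sin(x) + 1
x₀ = 1.73

x_1 = g(1.730000) = 1.987354
x_2 = g(1.987354) = 1.914487
x_3 = g(1.914487) = 1.941517
x_4 = g(1.941517) = 1.932066
x_5 = g(1.932066) = 1.935449
x_6 = g(1.935449) = 1.934248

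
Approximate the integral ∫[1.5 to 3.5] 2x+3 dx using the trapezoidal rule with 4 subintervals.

f(x) = 2x+3
a = 1.5, b = 3.5, n = 4
h = (b - a)/n = 0.500000

Trapezoidal rule: (h/2)[f(x₀) + 2f(x₁) + 2f(x₂) + ... + f(xₙ)]

x_0 = 1.5000, f(x_0) = 6.000000, coefficient = 1
x_1 = 2.0000, f(x_1) = 7.000000, coefficient = 2
x_2 = 2.5000, f(x_2) = 8.000000, coefficient = 2
x_3 = 3.0000, f(x_3) = 9.000000, coefficient = 2
x_4 = 3.5000, f(x_4) = 10.000000, coefficient = 1

I ≈ (0.500000/2) × 64.000000 = 16.000000
Exact value: 16.000000
Error: 0.000000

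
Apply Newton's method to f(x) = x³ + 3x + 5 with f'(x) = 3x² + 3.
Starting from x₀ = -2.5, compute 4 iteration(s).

f(x) = x³ + 3x + 5
f'(x) = 3x² + 3
x₀ = -2.5

Newton-Raphson formula: x_{n+1} = x_n - f(x_n)/f'(x_n)

Iteration 1:
  f(-2.500000) = -18.125000
  f'(-2.500000) = 21.750000
  x_1 = -2.500000 - (-18.125000)/21.750000 = -1.666667
Iteration 2:
  f(-1.666667) = -4.629630
  f'(-1.666667) = 11.333333
  x_2 = -1.666667 - (-4.629630)/11.333333 = -1.258170
Iteration 3:
  f(-1.258170) = -0.766182
  f'(-1.258170) = 7.748975
  x_3 = -1.258170 - (-0.766182)/7.748975 = -1.159295
Iteration 4:
  f(-1.159295) = -0.035934
  f'(-1.159295) = 7.031892
  x_4 = -1.159295 - (-0.035934)/7.031892 = -1.154184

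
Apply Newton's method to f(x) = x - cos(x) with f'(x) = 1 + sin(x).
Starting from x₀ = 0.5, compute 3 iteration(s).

f(x) = x - cos(x)
f'(x) = 1 + sin(x)
x₀ = 0.5

Newton-Raphson formula: x_{n+1} = x_n - f(x_n)/f'(x_n)

Iteration 1:
  f(0.500000) = -0.377583
  f'(0.500000) = 1.479426
  x_1 = 0.500000 - (-0.377583)/1.479426 = 0.755222
Iteration 2:
  f(0.755222) = 0.027103
  f'(0.755222) = 1.685451
  x_2 = 0.755222 - 0.027103/1.685451 = 0.739142
Iteration 3:
  f(0.739142) = 0.000095
  f'(0.739142) = 1.673654
  x_3 = 0.739142 - 0.000095/1.673654 = 0.739085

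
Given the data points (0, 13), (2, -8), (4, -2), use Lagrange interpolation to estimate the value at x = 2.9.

Lagrange interpolation formula:
P(x) = Σ yᵢ × Lᵢ(x)
where Lᵢ(x) = Π_{j≠i} (x - xⱼ)/(xᵢ - xⱼ)

L_0(2.9) = (2.9 - 2)/(0 - 2) × (2.9 - 4)/(0 - 4) = -0.123750
L_1(2.9) = (2.9 - 0)/(2 - 0) × (2.9 - 4)/(2 - 4) = 0.797500
L_2(2.9) = (2.9 - 0)/(4 - 0) × (2.9 - 2)/(4 - 2) = 0.326250

P(2.9) = 13×L_0(2.9) + (-8)×L_1(2.9) + (-2)×L_2(2.9)
P(2.9) = -8.641250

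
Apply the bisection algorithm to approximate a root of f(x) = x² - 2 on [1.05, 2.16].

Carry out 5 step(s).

f(x) = x² - 2
Initial interval: [1.05, 2.16]

Iteration 1:
  c_1 = (1.050000 + 2.160000)/2 = 1.605000
  f(c_1) = f(1.605000) = 0.576025
  f(a) × f(c) < 0, new interval: [1.050000, 1.605000]
Iteration 2:
  c_2 = (1.050000 + 1.605000)/2 = 1.327500
  f(c_2) = f(1.327500) = -0.237744
  f(a) × f(c) ≥ 0, new interval: [1.327500, 1.605000]
Iteration 3:
  c_3 = (1.327500 + 1.605000)/2 = 1.466250
  f(c_3) = f(1.466250) = 0.149889
  f(a) × f(c) < 0, new interval: [1.327500, 1.466250]
Iteration 4:
  c_4 = (1.327500 + 1.466250)/2 = 1.396875
  f(c_4) = f(1.396875) = -0.048740
  f(a) × f(c) ≥ 0, new interval: [1.396875, 1.466250]
Iteration 5:
  c_5 = (1.396875 + 1.466250)/2 = 1.431563
  f(c_5) = f(1.431563) = 0.049371
  f(a) × f(c) < 0, new interval: [1.396875, 1.431563]

After 5 iteration(s), the approximation is c_5 = 1.431563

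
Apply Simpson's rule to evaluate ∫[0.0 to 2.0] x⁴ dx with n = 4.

f(x) = x⁴
a = 0.0, b = 2.0, n = 4
h = (b - a)/n = 0.500000

Simpson's rule: (h/3)[f(x₀) + 4f(x₁) + 2f(x₂) + ... + f(xₙ)]

x_0 = 0.0000, f(x_0) = 0.000000, coefficient = 1
x_1 = 0.5000, f(x_1) = 0.062500, coefficient = 4
x_2 = 1.0000, f(x_2) = 1.000000, coefficient = 2
x_3 = 1.5000, f(x_3) = 5.062500, coefficient = 4
x_4 = 2.0000, f(x_4) = 16.000000, coefficient = 1

I ≈ (0.500000/3) × 38.500000 = 6.416667
Exact value: 6.400000
Error: 0.016667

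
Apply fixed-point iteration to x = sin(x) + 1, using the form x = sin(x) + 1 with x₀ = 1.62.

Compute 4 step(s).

Equation: x = sin(x) + 1
Fixed-point form: x = sin(x) + 1
x₀ = 1.62

x_1 = g(1.620000) = 1.998790
x_2 = g(1.998790) = 1.909800
x_3 = g(1.909800) = 1.943086
x_4 = g(1.943086) = 1.931497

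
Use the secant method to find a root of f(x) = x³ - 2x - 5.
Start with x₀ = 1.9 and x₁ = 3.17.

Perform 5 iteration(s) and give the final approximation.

f(x) = x³ - 2x - 5
x₀ = 1.9, x₁ = 3.17

Secant formula: x_{n+1} = x_n - f(x_n)(x_n - x_{n-1})/(f(x_n) - f(x_{n-1}))

Iteration 1:
  f(1.900000) = -1.941000
  f(3.170000) = 20.515013
  x_2 = 3.170000 - 20.515013×(3.170000 - 1.900000)/(20.515013 - (-1.941000))
       = 2.009773
Iteration 2:
  f(3.170000) = 20.515013
  f(2.009773) = -0.901693
  x_3 = 2.009773 - (-0.901693)×(2.009773 - 3.170000)/(-0.901693 - 20.515013)
       = 2.058622
Iteration 3:
  f(2.009773) = -0.901693
  f(2.058622) = -0.392964
  x_4 = 2.058622 - (-0.392964)×(2.058622 - 2.009773)/(-0.392964 - (-0.901693))
       = 2.096354
Iteration 4:
  f(2.058622) = -0.392964
  f(2.096354) = 0.020140
  x_5 = 2.096354 - 0.020140×(2.096354 - 2.058622)/(0.020140 - (-0.392964))
       = 2.094515
Iteration 5:
  f(2.096354) = 0.020140
  f(2.094515) = -0.000413
  x_6 = 2.094515 - (-0.000413)×(2.094515 - 2.096354)/(-0.000413 - 0.020140)
       = 2.094551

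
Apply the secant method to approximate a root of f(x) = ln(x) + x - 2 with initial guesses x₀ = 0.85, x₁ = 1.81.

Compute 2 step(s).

f(x) = ln(x) + x - 2
x₀ = 0.85, x₁ = 1.81

Secant formula: x_{n+1} = x_n - f(x_n)(x_n - x_{n-1})/(f(x_n) - f(x_{n-1}))

Iteration 1:
  f(0.850000) = -1.312519
  f(1.810000) = 0.403327
  x_2 = 1.810000 - 0.403327×(1.810000 - 0.850000)/(0.403327 - (-1.312519))
       = 1.584342
Iteration 2:
  f(1.810000) = 0.403327
  f(1.584342) = 0.044512
  x_3 = 1.584342 - 0.044512×(1.584342 - 1.810000)/(0.044512 - 0.403327)
       = 1.556349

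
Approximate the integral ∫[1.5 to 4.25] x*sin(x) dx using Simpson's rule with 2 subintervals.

f(x) = x*sin(x)
a = 1.5, b = 4.25, n = 2
h = (b - a)/n = 1.375000

Simpson's rule: (h/3)[f(x₀) + 4f(x₁) + 2f(x₂) + ... + f(xₙ)]

x_0 = 1.5000, f(x_0) = 1.496242, coefficient = 1
x_1 = 2.8750, f(x_1) = 0.757407, coefficient = 4
x_2 = 4.2500, f(x_2) = -3.803705, coefficient = 1

I ≈ (1.375000/3) × 0.722167 = 0.330993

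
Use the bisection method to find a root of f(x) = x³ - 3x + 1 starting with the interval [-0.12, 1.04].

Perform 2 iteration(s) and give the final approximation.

f(x) = x³ - 3x + 1
Initial interval: [-0.12, 1.04]

Iteration 1:
  c_1 = (-0.120000 + 1.040000)/2 = 0.460000
  f(c_1) = f(0.460000) = -0.282664
  f(a) × f(c) < 0, new interval: [-0.120000, 0.460000]
Iteration 2:
  c_2 = (-0.120000 + 0.460000)/2 = 0.170000
  f(c_2) = f(0.170000) = 0.494913
  f(a) × f(c) ≥ 0, new interval: [0.170000, 0.460000]

After 2 iteration(s), the approximation is c_2 = 0.170000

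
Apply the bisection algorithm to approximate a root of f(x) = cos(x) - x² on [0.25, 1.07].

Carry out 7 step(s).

f(x) = cos(x) - x²
Initial interval: [0.25, 1.07]

Iteration 1:
  c_1 = (0.250000 + 1.070000)/2 = 0.660000
  f(c_1) = f(0.660000) = 0.354392
  f(a) × f(c) ≥ 0, new interval: [0.660000, 1.070000]
Iteration 2:
  c_2 = (0.660000 + 1.070000)/2 = 0.865000
  f(c_2) = f(0.865000) = -0.099585
  f(a) × f(c) < 0, new interval: [0.660000, 0.865000]
Iteration 3:
  c_3 = (0.660000 + 0.865000)/2 = 0.762500
  f(c_3) = f(0.762500) = 0.141705
  f(a) × f(c) ≥ 0, new interval: [0.762500, 0.865000]
Iteration 4:
  c_4 = (0.762500 + 0.865000)/2 = 0.813750
  f(c_4) = f(0.813750) = 0.024588
  f(a) × f(c) ≥ 0, new interval: [0.813750, 0.865000]
Iteration 5:
  c_5 = (0.813750 + 0.865000)/2 = 0.839375
  f(c_5) = f(0.839375) = -0.036622
  f(a) × f(c) < 0, new interval: [0.813750, 0.839375]
Iteration 6:
  c_6 = (0.813750 + 0.839375)/2 = 0.826562
  f(c_6) = f(0.826562) = -0.005797
  f(a) × f(c) < 0, new interval: [0.813750, 0.826562]
Iteration 7:
  c_7 = (0.813750 + 0.826562)/2 = 0.820156
  f(c_7) = f(0.820156) = 0.009451
  f(a) × f(c) ≥ 0, new interval: [0.820156, 0.826562]

After 7 iteration(s), the approximation is c_7 = 0.820156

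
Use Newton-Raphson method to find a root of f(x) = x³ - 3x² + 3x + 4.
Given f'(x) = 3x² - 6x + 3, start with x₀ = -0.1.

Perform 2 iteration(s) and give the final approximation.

f(x) = x³ - 3x² + 3x + 4
f'(x) = 3x² - 6x + 3
x₀ = -0.1

Newton-Raphson formula: x_{n+1} = x_n - f(x_n)/f'(x_n)

Iteration 1:
  f(-0.100000) = 3.669000
  f'(-0.100000) = 3.630000
  x_1 = -0.100000 - 3.669000/3.630000 = -1.110744
Iteration 2:
  f(-1.110744) = -4.403869
  f'(-1.110744) = 13.365718
  x_2 = -1.110744 - (-4.403869)/13.365718 = -0.781254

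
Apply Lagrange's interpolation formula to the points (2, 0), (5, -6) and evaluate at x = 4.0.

Lagrange interpolation formula:
P(x) = Σ yᵢ × Lᵢ(x)
where Lᵢ(x) = Π_{j≠i} (x - xⱼ)/(xᵢ - xⱼ)

L_0(4.0) = (4.0 - 5)/(2 - 5) = 0.333333
L_1(4.0) = (4.0 - 2)/(5 - 2) = 0.666667

P(4.0) = 0×L_0(4.0) + (-6)×L_1(4.0)
P(4.0) = -4.000000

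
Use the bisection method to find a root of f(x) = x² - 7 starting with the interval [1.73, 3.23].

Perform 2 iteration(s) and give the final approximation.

f(x) = x² - 7
Initial interval: [1.73, 3.23]

Iteration 1:
  c_1 = (1.730000 + 3.230000)/2 = 2.480000
  f(c_1) = f(2.480000) = -0.849600
  f(a) × f(c) ≥ 0, new interval: [2.480000, 3.230000]
Iteration 2:
  c_2 = (2.480000 + 3.230000)/2 = 2.855000
  f(c_2) = f(2.855000) = 1.151025
  f(a) × f(c) < 0, new interval: [2.480000, 2.855000]

After 2 iteration(s), the approximation is c_2 = 2.855000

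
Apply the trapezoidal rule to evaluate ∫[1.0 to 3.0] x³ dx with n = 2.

f(x) = x³
a = 1.0, b = 3.0, n = 2
h = (b - a)/n = 1.000000

Trapezoidal rule: (h/2)[f(x₀) + 2f(x₁) + 2f(x₂) + ... + f(xₙ)]

x_0 = 1.0000, f(x_0) = 1.000000, coefficient = 1
x_1 = 2.0000, f(x_1) = 8.000000, coefficient = 2
x_2 = 3.0000, f(x_2) = 27.000000, coefficient = 1

I ≈ (1.000000/2) × 44.000000 = 22.000000
Exact value: 20.000000
Error: 2.000000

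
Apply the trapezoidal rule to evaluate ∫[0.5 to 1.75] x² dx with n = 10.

f(x) = x²
a = 0.5, b = 1.75, n = 10
h = (b - a)/n = 0.125000

Trapezoidal rule: (h/2)[f(x₀) + 2f(x₁) + 2f(x₂) + ... + f(xₙ)]

x_0 = 0.5000, f(x_0) = 0.250000, coefficient = 1
x_1 = 0.6250, f(x_1) = 0.390625, coefficient = 2
x_2 = 0.7500, f(x_2) = 0.562500, coefficient = 2
x_3 = 0.8750, f(x_3) = 0.765625, coefficient = 2
x_4 = 1.0000, f(x_4) = 1.000000, coefficient = 2
x_5 = 1.1250, f(x_5) = 1.265625, coefficient = 2
x_6 = 1.2500, f(x_6) = 1.562500, coefficient = 2
x_7 = 1.3750, f(x_7) = 1.890625, coefficient = 2
x_8 = 1.5000, f(x_8) = 2.250000, coefficient = 2
x_9 = 1.6250, f(x_9) = 2.640625, coefficient = 2
x_10 = 1.7500, f(x_10) = 3.062500, coefficient = 1

I ≈ (0.125000/2) × 27.968750 = 1.748047
Exact value: 1.744792
Error: 0.003255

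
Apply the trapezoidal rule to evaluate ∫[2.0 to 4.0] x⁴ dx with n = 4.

f(x) = x⁴
a = 2.0, b = 4.0, n = 4
h = (b - a)/n = 0.500000

Trapezoidal rule: (h/2)[f(x₀) + 2f(x₁) + 2f(x₂) + ... + f(xₙ)]

x_0 = 2.0000, f(x_0) = 16.000000, coefficient = 1
x_1 = 2.5000, f(x_1) = 39.062500, coefficient = 2
x_2 = 3.0000, f(x_2) = 81.000000, coefficient = 2
x_3 = 3.5000, f(x_3) = 150.062500, coefficient = 2
x_4 = 4.0000, f(x_4) = 256.000000, coefficient = 1

I ≈ (0.500000/2) × 812.250000 = 203.062500
Exact value: 198.400000
Error: 4.662500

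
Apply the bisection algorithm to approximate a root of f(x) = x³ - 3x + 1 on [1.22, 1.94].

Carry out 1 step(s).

f(x) = x³ - 3x + 1
Initial interval: [1.22, 1.94]

Iteration 1:
  c_1 = (1.220000 + 1.940000)/2 = 1.580000
  f(c_1) = f(1.580000) = 0.204312
  f(a) × f(c) < 0, new interval: [1.220000, 1.580000]

After 1 iteration(s), the approximation is c_1 = 1.580000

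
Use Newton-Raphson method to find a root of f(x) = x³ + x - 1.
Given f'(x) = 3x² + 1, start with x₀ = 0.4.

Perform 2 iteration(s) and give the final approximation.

f(x) = x³ + x - 1
f'(x) = 3x² + 1
x₀ = 0.4

Newton-Raphson formula: x_{n+1} = x_n - f(x_n)/f'(x_n)

Iteration 1:
  f(0.400000) = -0.536000
  f'(0.400000) = 1.480000
  x_1 = 0.400000 - (-0.536000)/1.480000 = 0.762162
Iteration 2:
  f(0.762162) = 0.204895
  f'(0.762162) = 2.742673
  x_2 = 0.762162 - 0.204895/2.742673 = 0.687456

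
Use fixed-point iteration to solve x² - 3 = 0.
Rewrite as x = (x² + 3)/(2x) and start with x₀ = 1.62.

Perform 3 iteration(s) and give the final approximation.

Equation: x² - 3 = 0
Fixed-point form: x = (x² + 3)/(2x)
x₀ = 1.62

x_1 = g(1.620000) = 1.735926
x_2 = g(1.735926) = 1.732055
x_3 = g(1.732055) = 1.732051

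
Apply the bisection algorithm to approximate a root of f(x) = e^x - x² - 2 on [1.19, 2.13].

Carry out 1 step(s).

f(x) = e^x - x² - 2
Initial interval: [1.19, 2.13]

Iteration 1:
  c_1 = (1.190000 + 2.130000)/2 = 1.660000
  f(c_1) = f(1.660000) = 0.503711
  f(a) × f(c) < 0, new interval: [1.190000, 1.660000]

After 1 iteration(s), the approximation is c_1 = 1.660000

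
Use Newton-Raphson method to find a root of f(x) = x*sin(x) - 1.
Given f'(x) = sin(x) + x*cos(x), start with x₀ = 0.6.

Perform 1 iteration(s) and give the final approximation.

f(x) = x*sin(x) - 1
f'(x) = sin(x) + x*cos(x)
x₀ = 0.6

Newton-Raphson formula: x_{n+1} = x_n - f(x_n)/f'(x_n)

Iteration 1:
  f(0.600000) = -0.661215
  f'(0.600000) = 1.059844
  x_1 = 0.600000 - (-0.661215)/1.059844 = 1.223879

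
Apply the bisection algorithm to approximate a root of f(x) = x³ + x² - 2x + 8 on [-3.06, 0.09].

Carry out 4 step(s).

f(x) = x³ + x² - 2x + 8
Initial interval: [-3.06, 0.09]

Iteration 1:
  c_1 = (-3.060000 + 0.090000)/2 = -1.485000
  f(c_1) = f(-1.485000) = 9.900466
  f(a) × f(c) < 0, new interval: [-3.060000, -1.485000]
Iteration 2:
  c_2 = (-3.060000 + (-1.485000))/2 = -2.272500
  f(c_2) = f(-2.272500) = 5.973484
  f(a) × f(c) < 0, new interval: [-3.060000, -2.272500]
Iteration 3:
  c_3 = (-3.060000 + (-2.272500))/2 = -2.666250
  f(c_3) = f(-2.666250) = 1.487314
  f(a) × f(c) < 0, new interval: [-3.060000, -2.666250]
Iteration 4:
  c_4 = (-3.060000 + (-2.666250))/2 = -2.863125
  f(c_4) = f(-2.863125) = -1.546689
  f(a) × f(c) ≥ 0, new interval: [-2.863125, -2.666250]

After 4 iteration(s), the approximation is c_4 = -2.863125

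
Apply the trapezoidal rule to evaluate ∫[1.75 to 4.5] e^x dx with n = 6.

f(x) = e^x
a = 1.75, b = 4.5, n = 6
h = (b - a)/n = 0.458333

Trapezoidal rule: (h/2)[f(x₀) + 2f(x₁) + 2f(x₂) + ... + f(xₙ)]

x_0 = 1.7500, f(x_0) = 5.754603, coefficient = 1
x_1 = 2.2083, f(x_1) = 9.100536, coefficient = 2
x_2 = 2.6667, f(x_2) = 14.391916, coefficient = 2
x_3 = 3.1250, f(x_3) = 22.759895, coefficient = 2
x_4 = 3.5833, f(x_4) = 35.993319, coefficient = 2
x_5 = 4.0417, f(x_5) = 56.921132, coefficient = 2
x_6 = 4.5000, f(x_6) = 90.017131, coefficient = 1

I ≈ (0.458333/2) × 374.105331 = 85.732472
Exact value: 84.262529
Error: 1.469943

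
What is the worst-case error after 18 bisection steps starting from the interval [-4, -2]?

Bisection error bound: |error| ≤ (b-a)/2^n
|error| ≤ (-2 - (-4))/2^18 = 2/2^18
|error| ≤ 0.0000076294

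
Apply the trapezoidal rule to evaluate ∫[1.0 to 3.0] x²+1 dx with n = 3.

f(x) = x²+1
a = 1.0, b = 3.0, n = 3
h = (b - a)/n = 0.666667

Trapezoidal rule: (h/2)[f(x₀) + 2f(x₁) + 2f(x₂) + ... + f(xₙ)]

x_0 = 1.0000, f(x_0) = 2.000000, coefficient = 1
x_1 = 1.6667, f(x_1) = 3.777778, coefficient = 2
x_2 = 2.3333, f(x_2) = 6.444444, coefficient = 2
x_3 = 3.0000, f(x_3) = 10.000000, coefficient = 1

I ≈ (0.666667/2) × 32.444444 = 10.814815
Exact value: 10.666667
Error: 0.148148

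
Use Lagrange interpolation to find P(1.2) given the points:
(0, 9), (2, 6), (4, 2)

Lagrange interpolation formula:
P(x) = Σ yᵢ × Lᵢ(x)
where Lᵢ(x) = Π_{j≠i} (x - xⱼ)/(xᵢ - xⱼ)

L_0(1.2) = (1.2 - 2)/(0 - 2) × (1.2 - 4)/(0 - 4) = 0.280000
L_1(1.2) = (1.2 - 0)/(2 - 0) × (1.2 - 4)/(2 - 4) = 0.840000
L_2(1.2) = (1.2 - 0)/(4 - 0) × (1.2 - 2)/(4 - 2) = -0.120000

P(1.2) = 9×L_0(1.2) + 6×L_1(1.2) + 2×L_2(1.2)
P(1.2) = 7.320000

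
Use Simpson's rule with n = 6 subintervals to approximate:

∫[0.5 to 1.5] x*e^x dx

f(x) = x*e^x
a = 0.5, b = 1.5, n = 6
h = (b - a)/n = 0.166667

Simpson's rule: (h/3)[f(x₀) + 4f(x₁) + 2f(x₂) + ... + f(xₙ)]

x_0 = 0.5000, f(x_0) = 0.824361, coefficient = 1
x_1 = 0.6667, f(x_1) = 1.298489, coefficient = 4
x_2 = 0.8333, f(x_2) = 1.917480, coefficient = 2
x_3 = 1.0000, f(x_3) = 2.718282, coefficient = 4
x_4 = 1.1667, f(x_4) = 3.746482, coefficient = 2
x_5 = 1.3333, f(x_5) = 5.058224, coefficient = 4
x_6 = 1.5000, f(x_6) = 6.722534, coefficient = 1

I ≈ (0.166667/3) × 55.174799 = 3.065267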